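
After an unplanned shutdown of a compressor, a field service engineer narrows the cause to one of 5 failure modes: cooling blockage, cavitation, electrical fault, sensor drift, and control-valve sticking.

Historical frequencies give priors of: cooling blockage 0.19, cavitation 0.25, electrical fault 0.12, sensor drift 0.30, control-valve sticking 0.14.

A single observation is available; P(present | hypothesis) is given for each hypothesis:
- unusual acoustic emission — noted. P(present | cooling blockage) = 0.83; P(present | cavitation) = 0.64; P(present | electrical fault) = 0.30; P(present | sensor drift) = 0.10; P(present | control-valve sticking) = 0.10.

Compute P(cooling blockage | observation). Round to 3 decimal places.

For each hypothesis, the unnormalized posterior weight is prior × likelihood:
  cooling blockage: 0.19 × 0.83 = 0.1577
  cavitation: 0.25 × 0.64 = 0.16
  electrical fault: 0.12 × 0.30 = 0.036
  sensor drift: 0.30 × 0.10 = 0.03
  control-valve sticking: 0.14 × 0.10 = 0.014
Marginal likelihood of the evidence = 0.3977.
P(cooling blockage | evidence) = 0.1577 / 0.3977 ≈ 0.397.

0.397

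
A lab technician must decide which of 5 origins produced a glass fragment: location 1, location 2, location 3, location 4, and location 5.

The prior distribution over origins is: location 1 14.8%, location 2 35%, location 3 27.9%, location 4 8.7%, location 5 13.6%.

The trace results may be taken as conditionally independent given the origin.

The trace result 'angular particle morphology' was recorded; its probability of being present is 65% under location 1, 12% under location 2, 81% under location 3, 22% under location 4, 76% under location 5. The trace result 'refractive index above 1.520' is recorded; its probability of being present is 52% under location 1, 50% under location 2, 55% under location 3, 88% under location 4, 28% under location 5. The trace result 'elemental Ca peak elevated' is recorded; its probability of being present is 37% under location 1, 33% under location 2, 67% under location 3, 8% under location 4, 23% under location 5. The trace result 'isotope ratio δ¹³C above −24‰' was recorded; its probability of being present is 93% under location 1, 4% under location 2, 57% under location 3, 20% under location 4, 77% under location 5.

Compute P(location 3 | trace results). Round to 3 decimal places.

0.675

For each hypothesis, the unnormalized posterior weight is prior × product of the trace result likelihoods:
  location 1: 0.148 × 0.65 × 0.52 × 0.37 × 0.93 = 0.017213
  location 2: 0.350 × 0.12 × 0.50 × 0.33 × 0.04 = 0.0002772
  location 3: 0.279 × 0.81 × 0.55 × 0.67 × 0.57 = 0.047468
  location 4: 0.087 × 0.22 × 0.88 × 0.08 × 0.20 = 0.00026949
  location 5: 0.136 × 0.76 × 0.28 × 0.23 × 0.77 = 0.0051254
Normalizing constant Z = 0.017213 + 0.0002772 + 0.047468 + 0.00026949 + 0.0051254 = 0.070353.
P(location 3 | evidence) = 0.047468 / 0.070353 ≈ 0.675.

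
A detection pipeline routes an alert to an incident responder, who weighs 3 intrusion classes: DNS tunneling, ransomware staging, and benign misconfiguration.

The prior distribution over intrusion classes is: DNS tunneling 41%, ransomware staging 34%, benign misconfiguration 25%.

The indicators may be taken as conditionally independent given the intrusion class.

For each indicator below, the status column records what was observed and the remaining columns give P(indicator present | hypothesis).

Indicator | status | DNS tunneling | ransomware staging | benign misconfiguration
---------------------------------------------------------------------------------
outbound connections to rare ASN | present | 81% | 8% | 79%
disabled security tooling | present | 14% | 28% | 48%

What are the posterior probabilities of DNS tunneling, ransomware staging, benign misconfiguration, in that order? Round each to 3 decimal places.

0.312, 0.051, 0.637

For each hypothesis, the unnormalized posterior weight is prior × product of the indicator likelihoods:
  DNS tunneling: 0.41 × 0.81 × 0.14 = 0.046494
  ransomware staging: 0.34 × 0.08 × 0.28 = 0.007616
  benign misconfiguration: 0.25 × 0.79 × 0.48 = 0.0948
Marginal likelihood of the evidence = 0.14891.
P(DNS tunneling | evidence) = 0.046494 / 0.14891 ≈ 0.312
P(ransomware staging | evidence) = 0.007616 / 0.14891 ≈ 0.051
P(benign misconfiguration | evidence) = 0.0948 / 0.14891 ≈ 0.637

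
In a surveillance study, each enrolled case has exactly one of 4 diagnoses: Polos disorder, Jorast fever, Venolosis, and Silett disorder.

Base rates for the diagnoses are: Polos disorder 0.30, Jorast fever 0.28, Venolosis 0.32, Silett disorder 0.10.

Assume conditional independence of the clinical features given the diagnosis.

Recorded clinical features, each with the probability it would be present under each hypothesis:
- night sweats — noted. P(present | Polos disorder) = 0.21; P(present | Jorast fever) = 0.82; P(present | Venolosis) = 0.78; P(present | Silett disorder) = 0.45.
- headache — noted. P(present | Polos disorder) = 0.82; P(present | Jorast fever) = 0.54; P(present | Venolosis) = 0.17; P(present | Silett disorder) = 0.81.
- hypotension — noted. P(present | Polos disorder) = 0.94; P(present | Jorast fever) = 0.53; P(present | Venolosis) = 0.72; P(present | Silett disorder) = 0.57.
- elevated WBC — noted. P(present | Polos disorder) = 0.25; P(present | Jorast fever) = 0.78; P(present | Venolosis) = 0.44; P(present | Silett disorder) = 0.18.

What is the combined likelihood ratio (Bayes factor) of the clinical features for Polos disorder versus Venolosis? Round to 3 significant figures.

Joint likelihood of the clinical feature pattern under each hypothesis:
  Polos disorder: 0.21 × 0.82 × 0.94 × 0.25 = 0.040467
  Venolosis: 0.78 × 0.17 × 0.72 × 0.44 = 0.042008
Bayes factor = 0.040467 / 0.042008 ≈ 0.963

0.963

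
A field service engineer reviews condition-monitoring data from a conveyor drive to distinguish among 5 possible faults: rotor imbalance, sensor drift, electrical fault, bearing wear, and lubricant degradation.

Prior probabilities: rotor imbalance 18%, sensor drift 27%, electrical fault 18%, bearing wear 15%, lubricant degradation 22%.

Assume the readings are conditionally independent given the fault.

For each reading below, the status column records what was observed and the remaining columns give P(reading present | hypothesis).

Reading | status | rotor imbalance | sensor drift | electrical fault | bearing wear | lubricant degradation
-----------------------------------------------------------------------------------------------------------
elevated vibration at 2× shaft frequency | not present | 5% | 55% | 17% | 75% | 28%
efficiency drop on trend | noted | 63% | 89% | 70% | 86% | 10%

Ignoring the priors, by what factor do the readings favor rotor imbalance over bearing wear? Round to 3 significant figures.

Take the product of per-reading likelihoods under each hypothesis (using 1 − P(present | H) for each absent reading), then divide.
  rotor imbalance: (1 − 0.05) × 0.63 = 0.5985
  bearing wear: (1 − 0.75) × 0.86 = 0.215
Bayes factor = 0.5985 / 0.215 ≈ 2.78

2.78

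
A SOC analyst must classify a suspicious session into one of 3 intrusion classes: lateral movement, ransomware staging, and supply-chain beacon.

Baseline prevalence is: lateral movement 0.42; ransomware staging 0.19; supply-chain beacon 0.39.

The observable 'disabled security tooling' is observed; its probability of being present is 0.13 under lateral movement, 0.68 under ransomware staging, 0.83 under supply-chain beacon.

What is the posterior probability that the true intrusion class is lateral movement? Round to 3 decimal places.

For each hypothesis, the unnormalized posterior weight is prior × likelihood:
  lateral movement: 0.42 × 0.13 = 0.0546
  ransomware staging: 0.19 × 0.68 = 0.1292
  supply-chain beacon: 0.39 × 0.83 = 0.3237
Normalizing constant Z = 0.0546 + 0.1292 + 0.3237 = 0.5075.
P(lateral movement | evidence) = 0.0546 / 0.5075 ≈ 0.108.

0.108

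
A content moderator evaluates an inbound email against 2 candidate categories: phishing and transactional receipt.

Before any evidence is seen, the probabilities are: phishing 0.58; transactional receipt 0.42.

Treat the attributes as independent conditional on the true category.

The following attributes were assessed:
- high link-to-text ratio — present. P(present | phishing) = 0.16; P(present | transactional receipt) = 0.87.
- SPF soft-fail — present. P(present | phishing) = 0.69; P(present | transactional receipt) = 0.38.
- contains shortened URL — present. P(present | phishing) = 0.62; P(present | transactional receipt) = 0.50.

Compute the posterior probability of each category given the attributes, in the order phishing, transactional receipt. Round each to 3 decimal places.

For each hypothesis, the unnormalized posterior weight is prior × product of the attribute likelihoods:
  phishing: 0.58 × 0.16 × 0.69 × 0.62 = 0.0397
  transactional receipt: 0.42 × 0.87 × 0.38 × 0.50 = 0.069426
Normalizing constant Z = 0.0397 + 0.069426 = 0.10913.
P(phishing | evidence) = 0.0397 / 0.10913 ≈ 0.364
P(transactional receipt | evidence) = 0.069426 / 0.10913 ≈ 0.636

0.364, 0.636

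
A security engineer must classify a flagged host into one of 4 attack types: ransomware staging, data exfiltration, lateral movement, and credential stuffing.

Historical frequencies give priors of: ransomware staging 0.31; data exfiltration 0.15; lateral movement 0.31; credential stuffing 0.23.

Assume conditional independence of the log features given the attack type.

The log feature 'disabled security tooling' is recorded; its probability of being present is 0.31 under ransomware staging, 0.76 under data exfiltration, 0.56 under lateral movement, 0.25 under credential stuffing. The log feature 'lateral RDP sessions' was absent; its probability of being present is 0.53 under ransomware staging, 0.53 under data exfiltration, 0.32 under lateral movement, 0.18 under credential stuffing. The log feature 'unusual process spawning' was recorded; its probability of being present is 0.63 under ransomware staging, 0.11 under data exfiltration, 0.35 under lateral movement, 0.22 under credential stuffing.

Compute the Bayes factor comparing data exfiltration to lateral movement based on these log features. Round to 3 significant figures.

0.295

Joint likelihood of the log feature pattern under each hypothesis (using 1 − P(present | H) for each absent log feature):
  data exfiltration: 0.76 × (1 − 0.53) × 0.11 = 0.039292
  lateral movement: 0.56 × (1 − 0.32) × 0.35 = 0.13328
Bayes factor = 0.039292 / 0.13328 ≈ 0.295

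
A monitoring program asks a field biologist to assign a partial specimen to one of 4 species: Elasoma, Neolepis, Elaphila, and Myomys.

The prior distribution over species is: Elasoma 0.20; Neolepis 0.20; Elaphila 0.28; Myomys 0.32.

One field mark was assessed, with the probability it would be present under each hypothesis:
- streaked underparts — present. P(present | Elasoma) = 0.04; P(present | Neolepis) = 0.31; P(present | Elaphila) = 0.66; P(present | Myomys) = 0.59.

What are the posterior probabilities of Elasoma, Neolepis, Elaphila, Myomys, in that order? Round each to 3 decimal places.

Multiply each prior by the likelihood of the field mark:
  Elasoma: 0.20 × 0.04 = 0.008
  Neolepis: 0.20 × 0.31 = 0.062
  Elaphila: 0.28 × 0.66 = 0.1848
  Myomys: 0.32 × 0.59 = 0.1888
Normalizing constant Z = 0.008 + 0.062 + 0.1848 + 0.1888 = 0.4436.
P(Elasoma | evidence) = 0.008 / 0.4436 ≈ 0.018
P(Neolepis | evidence) = 0.062 / 0.4436 ≈ 0.140
P(Elaphila | evidence) = 0.1848 / 0.4436 ≈ 0.417
P(Myomys | evidence) = 0.1888 / 0.4436 ≈ 0.426

0.018, 0.140, 0.417, 0.426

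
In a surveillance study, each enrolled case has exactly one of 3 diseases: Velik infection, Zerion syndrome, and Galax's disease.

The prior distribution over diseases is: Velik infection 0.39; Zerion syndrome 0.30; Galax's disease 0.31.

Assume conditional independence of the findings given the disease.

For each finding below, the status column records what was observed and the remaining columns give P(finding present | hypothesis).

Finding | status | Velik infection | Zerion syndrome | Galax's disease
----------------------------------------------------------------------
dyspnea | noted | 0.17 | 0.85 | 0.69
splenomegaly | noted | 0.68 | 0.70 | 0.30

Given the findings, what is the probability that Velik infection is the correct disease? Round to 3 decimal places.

By Bayes' rule with conditional independence, the unnormalized weight for each hypothesis is prior × ∏ likelihoods:
  Velik infection: 0.39 × 0.17 × 0.68 = 0.045084
  Zerion syndrome: 0.30 × 0.85 × 0.70 = 0.1785
  Galax's disease: 0.31 × 0.69 × 0.30 = 0.06417
Marginal likelihood of the evidence = 0.28775.
P(Velik infection | evidence) = 0.045084 / 0.28775 ≈ 0.157.

0.157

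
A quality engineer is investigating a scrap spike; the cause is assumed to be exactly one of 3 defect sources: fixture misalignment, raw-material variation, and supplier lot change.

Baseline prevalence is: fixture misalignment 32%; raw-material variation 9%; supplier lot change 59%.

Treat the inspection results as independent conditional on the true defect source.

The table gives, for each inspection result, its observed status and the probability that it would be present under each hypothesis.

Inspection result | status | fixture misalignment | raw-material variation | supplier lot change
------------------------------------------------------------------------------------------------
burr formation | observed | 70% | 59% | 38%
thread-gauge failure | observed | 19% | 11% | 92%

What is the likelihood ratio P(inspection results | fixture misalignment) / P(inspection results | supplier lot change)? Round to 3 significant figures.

The Bayes factor is the ratio of the joint likelihoods of the inspection result pattern under the two hypotheses.
  fixture misalignment: 0.70 × 0.19 = 0.133
  supplier lot change: 0.38 × 0.92 = 0.3496
Bayes factor = 0.133 / 0.3496 ≈ 0.380

0.380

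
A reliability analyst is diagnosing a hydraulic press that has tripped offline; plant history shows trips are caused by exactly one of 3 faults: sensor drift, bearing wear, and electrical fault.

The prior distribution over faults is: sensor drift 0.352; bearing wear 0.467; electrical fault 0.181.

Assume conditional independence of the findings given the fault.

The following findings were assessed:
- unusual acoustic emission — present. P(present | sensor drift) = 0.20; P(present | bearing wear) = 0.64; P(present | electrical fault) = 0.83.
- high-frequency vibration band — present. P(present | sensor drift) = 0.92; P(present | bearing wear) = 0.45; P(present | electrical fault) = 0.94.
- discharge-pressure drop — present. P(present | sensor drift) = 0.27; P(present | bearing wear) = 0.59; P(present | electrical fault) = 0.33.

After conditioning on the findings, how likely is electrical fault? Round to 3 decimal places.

0.325

Multiply each prior by the joint likelihood of the evidence pattern:
  sensor drift: 0.352 × 0.20 × 0.92 × 0.27 = 0.017487
  bearing wear: 0.467 × 0.64 × 0.45 × 0.59 = 0.079353
  electrical fault: 0.181 × 0.83 × 0.94 × 0.33 = 0.046601
The unnormalized weights sum to 0.14344.
P(electrical fault | evidence) = 0.046601 / 0.14344 ≈ 0.325.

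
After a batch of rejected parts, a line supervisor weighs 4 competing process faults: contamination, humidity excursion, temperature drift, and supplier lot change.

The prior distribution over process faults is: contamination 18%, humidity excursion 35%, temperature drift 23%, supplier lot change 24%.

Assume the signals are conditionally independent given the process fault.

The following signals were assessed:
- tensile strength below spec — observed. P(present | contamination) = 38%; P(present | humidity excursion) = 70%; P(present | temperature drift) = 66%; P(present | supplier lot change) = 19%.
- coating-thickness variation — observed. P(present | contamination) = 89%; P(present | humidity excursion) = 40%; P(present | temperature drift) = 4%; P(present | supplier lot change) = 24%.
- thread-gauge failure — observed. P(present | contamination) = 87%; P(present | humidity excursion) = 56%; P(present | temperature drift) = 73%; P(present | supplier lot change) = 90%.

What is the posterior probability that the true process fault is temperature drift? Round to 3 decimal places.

0.036

For each hypothesis, the unnormalized posterior weight is prior × product of the signal likelihoods:
  contamination: 0.18 × 0.38 × 0.89 × 0.87 = 0.052962
  humidity excursion: 0.35 × 0.70 × 0.40 × 0.56 = 0.05488
  temperature drift: 0.23 × 0.66 × 0.04 × 0.73 = 0.0044326
  supplier lot change: 0.24 × 0.19 × 0.24 × 0.90 = 0.0098496
The unnormalized weights sum to 0.12212.
P(temperature drift | evidence) = 0.0044326 / 0.12212 ≈ 0.036.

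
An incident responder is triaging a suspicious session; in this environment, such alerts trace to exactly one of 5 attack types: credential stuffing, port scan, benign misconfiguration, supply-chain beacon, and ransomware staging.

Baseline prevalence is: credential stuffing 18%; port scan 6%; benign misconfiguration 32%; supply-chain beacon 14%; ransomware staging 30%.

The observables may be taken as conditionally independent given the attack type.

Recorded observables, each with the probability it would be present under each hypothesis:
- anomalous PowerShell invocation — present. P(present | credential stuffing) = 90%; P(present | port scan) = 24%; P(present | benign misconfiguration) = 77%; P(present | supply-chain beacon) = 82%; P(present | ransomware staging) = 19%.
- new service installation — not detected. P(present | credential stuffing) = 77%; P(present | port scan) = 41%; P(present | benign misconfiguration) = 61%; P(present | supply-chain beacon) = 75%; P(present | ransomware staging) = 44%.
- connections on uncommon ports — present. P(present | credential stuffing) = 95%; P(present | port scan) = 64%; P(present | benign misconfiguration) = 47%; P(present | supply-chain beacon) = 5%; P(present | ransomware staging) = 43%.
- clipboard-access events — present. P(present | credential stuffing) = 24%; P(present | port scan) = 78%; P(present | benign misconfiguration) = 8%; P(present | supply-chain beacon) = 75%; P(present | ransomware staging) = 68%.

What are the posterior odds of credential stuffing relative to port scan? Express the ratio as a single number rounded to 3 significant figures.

2.00

Unnormalized posterior weight (prior times the observable likelihoods) for each of the two hypotheses (using 1 − P(present | H) for each absent observable):
  credential stuffing: 0.18 × 0.90 × (1 − 0.77) × 0.95 × 0.24 = 0.0084953
  port scan: 0.06 × 0.24 × (1 − 0.41) × 0.64 × 0.78 = 0.0042412
Posterior odds = 0.0084953 / 0.0042412 ≈ 2.00.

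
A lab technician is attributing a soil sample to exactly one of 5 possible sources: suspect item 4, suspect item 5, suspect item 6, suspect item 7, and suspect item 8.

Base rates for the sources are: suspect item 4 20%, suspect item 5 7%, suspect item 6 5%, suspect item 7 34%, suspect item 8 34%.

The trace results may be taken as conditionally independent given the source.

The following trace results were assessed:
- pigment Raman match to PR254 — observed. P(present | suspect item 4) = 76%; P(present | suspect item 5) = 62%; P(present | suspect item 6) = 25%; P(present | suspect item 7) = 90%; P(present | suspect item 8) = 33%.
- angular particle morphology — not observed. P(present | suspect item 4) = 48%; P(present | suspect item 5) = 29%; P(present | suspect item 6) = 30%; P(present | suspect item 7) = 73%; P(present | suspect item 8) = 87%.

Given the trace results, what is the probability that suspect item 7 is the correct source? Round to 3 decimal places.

0.383

Multiply each prior by the joint likelihood of the trace result pattern (using 1 − P(present | H) for each absent trace result):
  suspect item 4: 0.20 × 0.76 × (1 − 0.48) = 0.07904
  suspect item 5: 0.07 × 0.62 × (1 − 0.29) = 0.030814
  suspect item 6: 0.05 × 0.25 × (1 − 0.30) = 0.00875
  suspect item 7: 0.34 × 0.90 × (1 − 0.73) = 0.08262
  suspect item 8: 0.34 × 0.33 × (1 − 0.87) = 0.014586
Marginal likelihood of the evidence = 0.21581.
P(suspect item 7 | evidence) = 0.08262 / 0.21581 ≈ 0.383.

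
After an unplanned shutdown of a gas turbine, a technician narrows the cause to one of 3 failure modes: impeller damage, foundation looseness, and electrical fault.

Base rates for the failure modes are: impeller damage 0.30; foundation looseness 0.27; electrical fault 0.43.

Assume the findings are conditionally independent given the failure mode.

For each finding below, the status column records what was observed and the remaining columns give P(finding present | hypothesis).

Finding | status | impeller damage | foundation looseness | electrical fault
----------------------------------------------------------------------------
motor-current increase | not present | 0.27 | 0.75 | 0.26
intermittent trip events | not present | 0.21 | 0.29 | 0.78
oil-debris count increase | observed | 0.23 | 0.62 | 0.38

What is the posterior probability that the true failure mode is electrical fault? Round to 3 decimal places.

Multiply each prior by the joint likelihood of the evidence pattern (using 1 − P(present | H) for each absent finding):
  impeller damage: 0.30 × (1 − 0.27) × (1 − 0.21) × 0.23 = 0.039792
  foundation looseness: 0.27 × (1 − 0.75) × (1 − 0.29) × 0.62 = 0.029714
  electrical fault: 0.43 × (1 − 0.26) × (1 − 0.78) × 0.38 = 0.026602
Marginal likelihood of the evidence = 0.096107.
P(electrical fault | evidence) = 0.026602 / 0.096107 ≈ 0.277.

0.277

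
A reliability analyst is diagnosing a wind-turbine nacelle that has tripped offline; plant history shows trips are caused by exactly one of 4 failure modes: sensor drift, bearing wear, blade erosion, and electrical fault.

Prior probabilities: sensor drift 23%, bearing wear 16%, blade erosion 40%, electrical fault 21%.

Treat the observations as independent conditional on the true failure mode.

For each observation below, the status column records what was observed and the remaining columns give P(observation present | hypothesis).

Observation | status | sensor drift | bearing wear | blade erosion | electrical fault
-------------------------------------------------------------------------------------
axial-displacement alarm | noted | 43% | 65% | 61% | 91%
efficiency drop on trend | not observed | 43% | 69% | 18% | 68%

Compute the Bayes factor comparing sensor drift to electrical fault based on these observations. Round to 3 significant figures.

0.842

The Bayes factor is the ratio of the joint likelihoods of the evidence pattern under the two hypotheses (using 1 − P(present | H) for each absent observation).
  sensor drift: 0.43 × (1 − 0.43) = 0.2451
  electrical fault: 0.91 × (1 − 0.68) = 0.2912
Bayes factor = 0.2451 / 0.2912 ≈ 0.842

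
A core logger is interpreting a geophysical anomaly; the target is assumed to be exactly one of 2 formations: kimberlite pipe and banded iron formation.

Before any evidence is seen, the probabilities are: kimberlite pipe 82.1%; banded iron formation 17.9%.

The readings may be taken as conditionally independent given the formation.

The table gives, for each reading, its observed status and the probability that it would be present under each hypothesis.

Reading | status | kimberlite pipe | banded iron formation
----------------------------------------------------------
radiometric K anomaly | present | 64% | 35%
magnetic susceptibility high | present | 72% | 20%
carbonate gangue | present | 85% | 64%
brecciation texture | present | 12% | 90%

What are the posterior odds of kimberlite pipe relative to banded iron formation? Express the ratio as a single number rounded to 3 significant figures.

5.35

Unnormalized posterior weight (prior times the reading likelihoods) for each of the two hypotheses:
  kimberlite pipe: 0.821 × 0.64 × 0.72 × 0.85 × 0.12 = 0.038588
  banded iron formation: 0.179 × 0.35 × 0.20 × 0.64 × 0.90 = 0.0072173
Posterior odds = 0.038588 / 0.0072173 ≈ 5.35.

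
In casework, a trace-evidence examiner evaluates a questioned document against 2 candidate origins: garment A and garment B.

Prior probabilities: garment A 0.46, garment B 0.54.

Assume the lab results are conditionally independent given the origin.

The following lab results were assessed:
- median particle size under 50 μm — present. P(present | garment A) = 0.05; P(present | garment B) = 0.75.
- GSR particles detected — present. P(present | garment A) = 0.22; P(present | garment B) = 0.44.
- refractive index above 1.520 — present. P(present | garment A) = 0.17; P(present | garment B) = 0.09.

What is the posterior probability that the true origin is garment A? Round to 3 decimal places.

0.051

Multiply each prior by the joint likelihood of the lab result pattern:
  garment A: 0.46 × 0.05 × 0.22 × 0.17 = 0.0008602
  garment B: 0.54 × 0.75 × 0.44 × 0.09 = 0.016038
Marginal likelihood of the evidence = 0.016898.
P(garment A | evidence) = 0.0008602 / 0.016898 ≈ 0.051.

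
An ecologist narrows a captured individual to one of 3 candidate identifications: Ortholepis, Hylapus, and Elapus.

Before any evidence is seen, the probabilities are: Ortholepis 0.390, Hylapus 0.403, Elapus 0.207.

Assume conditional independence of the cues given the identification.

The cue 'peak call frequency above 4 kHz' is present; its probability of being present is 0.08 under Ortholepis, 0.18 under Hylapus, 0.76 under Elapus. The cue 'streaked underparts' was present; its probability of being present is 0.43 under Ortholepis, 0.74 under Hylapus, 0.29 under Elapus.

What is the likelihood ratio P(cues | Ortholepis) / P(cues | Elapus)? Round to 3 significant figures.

0.156

Joint likelihood of the cue pattern under each hypothesis:
  Ortholepis: 0.08 × 0.43 = 0.0344
  Elapus: 0.76 × 0.29 = 0.2204
Bayes factor = 0.0344 / 0.2204 ≈ 0.156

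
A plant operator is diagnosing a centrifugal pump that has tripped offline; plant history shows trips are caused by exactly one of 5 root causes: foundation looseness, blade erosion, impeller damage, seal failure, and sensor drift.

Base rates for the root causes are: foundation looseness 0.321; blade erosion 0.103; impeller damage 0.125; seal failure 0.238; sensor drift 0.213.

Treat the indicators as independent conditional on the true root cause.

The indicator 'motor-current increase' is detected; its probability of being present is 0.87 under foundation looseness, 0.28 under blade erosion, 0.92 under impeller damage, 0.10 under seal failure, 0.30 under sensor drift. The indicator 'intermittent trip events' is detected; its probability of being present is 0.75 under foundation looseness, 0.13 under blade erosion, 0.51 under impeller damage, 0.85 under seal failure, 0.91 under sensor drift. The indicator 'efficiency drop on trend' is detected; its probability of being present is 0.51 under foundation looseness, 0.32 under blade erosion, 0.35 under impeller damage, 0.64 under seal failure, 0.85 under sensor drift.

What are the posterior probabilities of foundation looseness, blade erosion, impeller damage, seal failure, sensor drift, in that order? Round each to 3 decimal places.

0.559, 0.006, 0.108, 0.068, 0.259

For each hypothesis, the unnormalized posterior weight is prior × product of the indicator likelihoods:
  foundation looseness: 0.321 × 0.87 × 0.75 × 0.51 = 0.10682
  blade erosion: 0.103 × 0.28 × 0.13 × 0.32 = 0.0011997
  impeller damage: 0.125 × 0.92 × 0.51 × 0.35 = 0.020528
  seal failure: 0.238 × 0.10 × 0.85 × 0.64 = 0.012947
  sensor drift: 0.213 × 0.30 × 0.91 × 0.85 = 0.049427
The unnormalized weights sum to 0.19092.
P(foundation looseness | evidence) = 0.10682 / 0.19092 ≈ 0.559
P(blade erosion | evidence) = 0.0011997 / 0.19092 ≈ 0.006
P(impeller damage | evidence) = 0.020528 / 0.19092 ≈ 0.108
P(seal failure | evidence) = 0.012947 / 0.19092 ≈ 0.068
P(sensor drift | evidence) = 0.049427 / 0.19092 ≈ 0.259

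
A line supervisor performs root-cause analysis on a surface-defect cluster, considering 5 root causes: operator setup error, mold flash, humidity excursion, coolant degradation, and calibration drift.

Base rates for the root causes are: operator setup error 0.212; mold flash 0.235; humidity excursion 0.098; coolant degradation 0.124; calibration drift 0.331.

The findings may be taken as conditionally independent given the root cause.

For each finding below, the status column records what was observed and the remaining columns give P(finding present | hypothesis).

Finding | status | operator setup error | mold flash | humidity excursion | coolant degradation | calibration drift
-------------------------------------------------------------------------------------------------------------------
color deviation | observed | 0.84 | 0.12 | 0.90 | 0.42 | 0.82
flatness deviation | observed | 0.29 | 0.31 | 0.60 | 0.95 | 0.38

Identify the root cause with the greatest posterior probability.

By Bayes' rule with conditional independence, the unnormalized weight for each hypothesis is prior × ∏ likelihoods:
  operator setup error: 0.212 × 0.84 × 0.29 = 0.051643
  mold flash: 0.235 × 0.12 × 0.31 = 0.008742
  humidity excursion: 0.098 × 0.90 × 0.60 = 0.05292
  coolant degradation: 0.124 × 0.42 × 0.95 = 0.049476
  calibration drift: 0.331 × 0.82 × 0.38 = 0.10314
Normalizing constant Z = 0.051643 + 0.008742 + 0.05292 + 0.049476 + 0.10314 = 0.26592.
P(operator setup error | evidence) ≈ 0.051643 / 0.26592 ≈ 0.194
P(mold flash | evidence) ≈ 0.008742 / 0.26592 ≈ 0.033
P(humidity excursion | evidence) ≈ 0.05292 / 0.26592 ≈ 0.199
P(coolant degradation | evidence) ≈ 0.049476 / 0.26592 ≈ 0.186
P(calibration drift | evidence) ≈ 0.10314 / 0.26592 ≈ 0.388
The largest is 0.388, so calibration drift is most probable.

calibration drift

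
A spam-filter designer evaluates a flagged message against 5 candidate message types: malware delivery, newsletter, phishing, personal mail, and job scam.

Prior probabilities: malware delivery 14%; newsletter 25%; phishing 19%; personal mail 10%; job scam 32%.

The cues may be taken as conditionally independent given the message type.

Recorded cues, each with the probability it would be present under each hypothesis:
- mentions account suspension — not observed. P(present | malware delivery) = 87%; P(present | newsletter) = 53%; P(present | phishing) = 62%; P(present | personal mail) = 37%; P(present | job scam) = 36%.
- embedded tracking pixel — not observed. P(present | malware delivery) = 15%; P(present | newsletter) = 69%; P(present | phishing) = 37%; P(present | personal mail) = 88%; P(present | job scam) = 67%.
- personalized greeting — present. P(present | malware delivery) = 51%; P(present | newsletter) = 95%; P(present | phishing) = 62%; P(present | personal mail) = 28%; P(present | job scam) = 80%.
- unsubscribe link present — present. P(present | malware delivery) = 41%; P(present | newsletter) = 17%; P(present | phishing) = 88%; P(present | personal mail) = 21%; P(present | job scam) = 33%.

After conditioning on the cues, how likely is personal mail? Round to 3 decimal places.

Multiply each prior by the joint likelihood of the cue pattern (using 1 − P(present | H) for each absent cue):
  malware delivery: 0.14 × (1 − 0.87) × (1 − 0.15) × 0.51 × 0.41 = 0.0032348
  newsletter: 0.25 × (1 − 0.53) × (1 − 0.69) × 0.95 × 0.17 = 0.0058826
  phishing: 0.19 × (1 − 0.62) × (1 − 0.37) × 0.62 × 0.88 = 0.024817
  personal mail: 0.10 × (1 − 0.37) × (1 − 0.88) × 0.28 × 0.21 = 0.00044453
  job scam: 0.32 × (1 − 0.36) × (1 − 0.67) × 0.80 × 0.33 = 0.017842
Normalizing constant Z = 0.0032348 + 0.0058826 + 0.024817 + 0.00044453 + 0.017842 = 0.052221.
P(personal mail | evidence) = 0.00044453 / 0.052221 ≈ 0.009.

0.009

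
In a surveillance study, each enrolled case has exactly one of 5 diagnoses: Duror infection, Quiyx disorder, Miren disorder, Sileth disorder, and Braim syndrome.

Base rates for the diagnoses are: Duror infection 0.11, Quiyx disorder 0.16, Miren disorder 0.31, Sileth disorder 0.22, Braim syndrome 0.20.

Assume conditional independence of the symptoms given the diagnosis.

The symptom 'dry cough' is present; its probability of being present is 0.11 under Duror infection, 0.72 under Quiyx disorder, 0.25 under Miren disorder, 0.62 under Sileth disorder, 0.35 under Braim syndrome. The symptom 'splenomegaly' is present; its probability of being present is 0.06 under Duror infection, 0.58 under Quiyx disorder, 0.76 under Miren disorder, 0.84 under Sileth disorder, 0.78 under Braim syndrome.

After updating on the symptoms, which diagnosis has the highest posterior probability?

Sileth disorder

By Bayes' rule with conditional independence, the unnormalized weight for each hypothesis is prior × ∏ likelihoods:
  Duror infection: 0.11 × 0.11 × 0.06 = 0.000726
  Quiyx disorder: 0.16 × 0.72 × 0.58 = 0.066816
  Miren disorder: 0.31 × 0.25 × 0.76 = 0.0589
  Sileth disorder: 0.22 × 0.62 × 0.84 = 0.11458
  Braim syndrome: 0.20 × 0.35 × 0.78 = 0.0546
The unnormalized weights sum to 0.29562.
P(Duror infection | evidence) ≈ 0.000726 / 0.29562 ≈ 0.002
P(Quiyx disorder | evidence) ≈ 0.066816 / 0.29562 ≈ 0.226
P(Miren disorder | evidence) ≈ 0.0589 / 0.29562 ≈ 0.199
P(Sileth disorder | evidence) ≈ 0.11458 / 0.29562 ≈ 0.388
P(Braim syndrome | evidence) ≈ 0.0546 / 0.29562 ≈ 0.185
The largest is 0.388, so Sileth disorder is most probable.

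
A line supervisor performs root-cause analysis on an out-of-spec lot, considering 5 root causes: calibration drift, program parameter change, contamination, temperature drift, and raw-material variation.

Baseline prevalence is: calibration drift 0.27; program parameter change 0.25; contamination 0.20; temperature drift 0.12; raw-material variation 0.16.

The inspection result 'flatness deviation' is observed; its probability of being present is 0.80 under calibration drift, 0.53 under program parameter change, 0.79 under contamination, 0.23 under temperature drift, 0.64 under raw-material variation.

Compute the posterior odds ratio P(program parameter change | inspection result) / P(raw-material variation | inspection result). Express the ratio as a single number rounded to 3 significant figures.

The normalizing constant cancels in an odds ratio, so compute prior × likelihood for the two hypotheses only:
  program parameter change: 0.25 × 0.53 = 0.1325
  raw-material variation: 0.16 × 0.64 = 0.1024
Odds(program parameter change : raw-material variation) = 0.1325 / 0.1024 ≈ 1.29.

1.29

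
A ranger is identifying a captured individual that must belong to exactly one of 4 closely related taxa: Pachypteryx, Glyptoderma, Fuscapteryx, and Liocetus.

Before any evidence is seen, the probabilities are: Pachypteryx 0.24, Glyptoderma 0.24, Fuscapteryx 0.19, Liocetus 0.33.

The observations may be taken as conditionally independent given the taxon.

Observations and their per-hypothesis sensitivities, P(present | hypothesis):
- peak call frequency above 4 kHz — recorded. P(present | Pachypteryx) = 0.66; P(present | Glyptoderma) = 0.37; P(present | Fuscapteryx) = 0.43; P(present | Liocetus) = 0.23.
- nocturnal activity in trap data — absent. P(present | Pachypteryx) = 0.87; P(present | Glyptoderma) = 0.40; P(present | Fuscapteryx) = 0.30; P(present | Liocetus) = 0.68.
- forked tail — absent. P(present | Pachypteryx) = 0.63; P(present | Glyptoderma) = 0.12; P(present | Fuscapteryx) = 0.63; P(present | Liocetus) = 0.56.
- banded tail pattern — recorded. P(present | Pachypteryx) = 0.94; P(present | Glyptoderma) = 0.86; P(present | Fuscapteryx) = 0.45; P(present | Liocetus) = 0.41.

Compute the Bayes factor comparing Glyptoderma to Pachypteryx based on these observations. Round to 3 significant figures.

5.63

Joint likelihood of the evidence pattern under each hypothesis (using 1 − P(present | H) for each absent observation):
  Glyptoderma: 0.37 × (1 − 0.40) × (1 − 0.12) × 0.86 = 0.16801
  Pachypteryx: 0.66 × (1 − 0.87) × (1 − 0.63) × 0.94 = 0.029841
Bayes factor = 0.16801 / 0.029841 ≈ 5.63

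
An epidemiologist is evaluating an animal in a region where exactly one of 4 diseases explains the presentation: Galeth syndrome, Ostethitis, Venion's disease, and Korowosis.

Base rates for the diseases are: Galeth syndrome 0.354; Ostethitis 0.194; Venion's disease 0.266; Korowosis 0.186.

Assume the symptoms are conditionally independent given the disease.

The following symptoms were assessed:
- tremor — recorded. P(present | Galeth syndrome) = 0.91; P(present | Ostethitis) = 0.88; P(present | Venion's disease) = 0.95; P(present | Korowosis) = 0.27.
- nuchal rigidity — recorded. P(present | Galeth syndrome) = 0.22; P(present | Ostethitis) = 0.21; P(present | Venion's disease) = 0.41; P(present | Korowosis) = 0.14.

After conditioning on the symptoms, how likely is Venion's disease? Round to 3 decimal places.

For each hypothesis, the unnormalized posterior weight is prior × product of the symptom likelihoods:
  Galeth syndrome: 0.354 × 0.91 × 0.22 = 0.070871
  Ostethitis: 0.194 × 0.88 × 0.21 = 0.035851
  Venion's disease: 0.266 × 0.95 × 0.41 = 0.10361
  Korowosis: 0.186 × 0.27 × 0.14 = 0.0070308
The unnormalized weights sum to 0.21736.
P(Venion's disease | evidence) = 0.10361 / 0.21736 ≈ 0.477.

0.477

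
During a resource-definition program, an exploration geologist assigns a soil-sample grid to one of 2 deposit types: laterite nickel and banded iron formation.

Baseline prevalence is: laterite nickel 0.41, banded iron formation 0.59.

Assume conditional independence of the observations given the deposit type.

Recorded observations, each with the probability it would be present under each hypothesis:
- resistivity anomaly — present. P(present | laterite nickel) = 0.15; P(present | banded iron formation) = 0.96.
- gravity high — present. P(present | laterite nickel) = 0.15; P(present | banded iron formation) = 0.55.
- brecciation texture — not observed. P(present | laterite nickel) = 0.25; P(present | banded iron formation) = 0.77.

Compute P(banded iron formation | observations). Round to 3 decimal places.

For each hypothesis, the unnormalized posterior weight is prior × product of the observation likelihoods (using 1 − P(present | H) for each absent observation):
  laterite nickel: 0.41 × 0.15 × 0.15 × (1 − 0.25) = 0.0069187
  banded iron formation: 0.59 × 0.96 × 0.55 × (1 − 0.77) = 0.07165
The unnormalized weights sum to 0.078568.
P(banded iron formation | evidence) = 0.07165 / 0.078568 ≈ 0.912.

0.912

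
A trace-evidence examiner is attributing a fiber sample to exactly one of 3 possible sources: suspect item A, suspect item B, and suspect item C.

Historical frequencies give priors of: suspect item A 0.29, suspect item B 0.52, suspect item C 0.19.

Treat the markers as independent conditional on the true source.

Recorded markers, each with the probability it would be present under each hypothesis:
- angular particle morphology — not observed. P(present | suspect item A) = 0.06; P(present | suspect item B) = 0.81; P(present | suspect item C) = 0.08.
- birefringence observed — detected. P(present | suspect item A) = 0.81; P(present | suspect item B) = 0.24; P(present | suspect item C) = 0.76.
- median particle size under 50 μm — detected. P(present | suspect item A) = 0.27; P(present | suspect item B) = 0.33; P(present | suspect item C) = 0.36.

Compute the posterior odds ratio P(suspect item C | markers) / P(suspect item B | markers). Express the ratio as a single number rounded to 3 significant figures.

6.11

Posterior odds equal prior odds times the likelihood ratio; only the two competing hypotheses matter (using 1 − P(present | H) for each absent marker).
  suspect item C: 0.19 × (1 − 0.08) × 0.76 × 0.36 = 0.047825
  suspect item B: 0.52 × (1 − 0.81) × 0.24 × 0.33 = 0.007825
Odds(suspect item C : suspect item B) = 0.047825 / 0.007825 ≈ 6.11.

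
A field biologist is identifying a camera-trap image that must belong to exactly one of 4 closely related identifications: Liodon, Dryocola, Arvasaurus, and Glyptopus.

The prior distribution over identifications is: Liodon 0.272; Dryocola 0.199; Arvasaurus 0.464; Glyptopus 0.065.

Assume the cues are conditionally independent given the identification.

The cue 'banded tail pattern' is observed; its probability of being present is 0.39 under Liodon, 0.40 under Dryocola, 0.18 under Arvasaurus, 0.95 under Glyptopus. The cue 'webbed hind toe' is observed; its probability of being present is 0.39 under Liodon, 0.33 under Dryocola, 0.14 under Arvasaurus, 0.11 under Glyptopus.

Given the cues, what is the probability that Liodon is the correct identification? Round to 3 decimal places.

0.480

For each hypothesis, the unnormalized posterior weight is prior × product of the cue likelihoods:
  Liodon: 0.272 × 0.39 × 0.39 = 0.041371
  Dryocola: 0.199 × 0.40 × 0.33 = 0.026268
  Arvasaurus: 0.464 × 0.18 × 0.14 = 0.011693
  Glyptopus: 0.065 × 0.95 × 0.11 = 0.0067925
Marginal likelihood of the evidence = 0.086125.
P(Liodon | evidence) = 0.041371 / 0.086125 ≈ 0.480.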